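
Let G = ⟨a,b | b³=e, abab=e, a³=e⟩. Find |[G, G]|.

G' = [G, G] is generated by all commutators. The generator-pair commutators are: [a, b] = ab²a.
The subgroup they normally generate is {e, ab, a²b², ab²a}, of order 4.
Check: |G/G'| = 12/4 = 3 is the order of the abelianisation.

Answer: 4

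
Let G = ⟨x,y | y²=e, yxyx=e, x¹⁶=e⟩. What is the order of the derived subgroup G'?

G' = [G, G] is generated by all commutators. The generator-pair commutators are: [x, y] = x².
The subgroup they normally generate is {e, x², x⁴, x⁶, x⁸, x¹⁰, x¹², x¹⁴}, of order 8.
Check: |G/G'| = 32/8 = 4 is the order of the abelianisation.

Answer: 8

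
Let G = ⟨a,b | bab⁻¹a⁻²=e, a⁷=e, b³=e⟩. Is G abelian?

a·b = ab but b·a = a²b, so a·b ≠ b·a and G is not abelian.

Answer: No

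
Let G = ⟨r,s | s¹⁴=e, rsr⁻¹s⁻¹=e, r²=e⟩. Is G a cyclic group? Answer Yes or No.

|G| = 28, but the maximum element order in G is 14 < 28. No single element generates all of G, so G is not cyclic.

Answer: No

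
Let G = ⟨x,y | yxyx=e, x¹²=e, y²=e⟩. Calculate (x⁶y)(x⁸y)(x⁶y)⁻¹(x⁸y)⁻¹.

[(x⁶y), (x⁸y)] = (x⁶y)·(x⁸y)·(x⁶y)⁻¹·(x⁸y)⁻¹.
  (x⁶y) · (x⁸y) = x¹⁰
  (x¹⁰) · (x⁶y) = x⁴y
  (x⁴y) · (x⁸y) = x⁸

Answer: x⁸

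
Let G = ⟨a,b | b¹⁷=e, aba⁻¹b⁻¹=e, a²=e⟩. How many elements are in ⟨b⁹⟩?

|⟨b⁹⟩| equals the order of b⁹. Compute successive powers until reaching e:
  (b⁹)¹ = b⁹, (b⁹)² = b, (b⁹)³ = b¹⁰, (b⁹)⁴ = b², (b⁹)⁵ = b¹¹, (b⁹)⁶ = b³, (b⁹)⁷ = b¹², (b⁹)⁸ = b⁴, (b⁹)⁹ = b¹³, (b⁹)¹⁰ = b⁵, (b⁹)¹¹ = b¹⁴, (b⁹)¹² = b⁶, (b⁹)¹³ = b¹⁵, (b⁹)¹⁴ = b⁷, (b⁹)¹⁵ = b¹⁶, (b⁹)¹⁶ = b⁸, (b⁹)¹⁷ = e.
The smallest positive k with (b⁹)ᵏ = e is 17, so |⟨b⁹⟩| = 17.

Answer: 17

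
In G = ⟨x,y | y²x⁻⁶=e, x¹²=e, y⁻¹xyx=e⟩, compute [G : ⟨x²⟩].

First find ord(x²) by computing successive powers:
  (x²)¹ = x², (x²)² = x⁴, (x²)³ = x⁶, (x²)⁴ = x⁸, (x²)⁵ = x¹⁰, (x²)⁶ = e.
So |⟨x²⟩| = ord(x²) = 6. With |G| = 24, by Lagrange [G : ⟨x²⟩] = 24/6 = 4.

Answer: 4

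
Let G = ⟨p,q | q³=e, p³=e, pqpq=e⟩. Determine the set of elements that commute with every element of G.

An element z ∈ Z(G) iff z commutes with every generator.
For example e is central: e·p = p = p·e; e·q = q = q·e.
Whereas p ∉ Z(G) since p·q = pq ≠ p²q² = q·p.
Checking each of the 12 elements this way gives Z(G) = {e}, of order 1.

Answer: {e}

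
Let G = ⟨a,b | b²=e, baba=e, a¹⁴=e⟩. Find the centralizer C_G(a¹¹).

⟨a¹¹⟩ ⊆ C_G(a¹¹) since powers of a¹¹ commute with a¹¹; so |C_G(a¹¹)| ≥ |⟨a¹¹⟩| = 14.
By orbit–stabilizer, |C_G(a¹¹)| = |G| / |conj. class of a¹¹| = 28 / 2 = 14.
The 14 elements commuting with a¹¹ are {e, a, a², a³, a⁴, a⁵, a⁶, a⁷, a⁸, a⁹, a¹⁰, a¹¹, a¹², a¹³}.

Answer: {e, a, a², a³, a⁴, a⁵, a⁶, a⁷, a⁸, a⁹, a¹⁰, a¹¹, a¹², a¹³}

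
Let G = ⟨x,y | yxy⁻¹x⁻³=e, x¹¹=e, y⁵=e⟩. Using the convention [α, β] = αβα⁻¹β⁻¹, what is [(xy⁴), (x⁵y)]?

[(xy⁴), (x⁵y)] = (xy⁴)·(x⁵y)·(xy⁴)⁻¹·(x⁵y)⁻¹.
  (xy⁴) · (x⁵y) = x¹⁰
  (x¹⁰) · (x⁸y) = x⁷y
  (x⁷y) · (x²y⁴) = x²

Answer: x²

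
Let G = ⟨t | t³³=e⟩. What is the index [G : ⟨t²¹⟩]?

First find ord(t²¹) by computing successive powers:
  (t²¹)¹ = t²¹, (t²¹)² = t⁹, (t²¹)³ = t³⁰, (t²¹)⁴ = t¹⁸, (t²¹)⁵ = t⁶, (t²¹)⁶ = t²⁷, (t²¹)⁷ = t¹⁵, (t²¹)⁸ = t³, (t²¹)⁹ = t²⁴, (t²¹)¹⁰ = t¹², (t²¹)¹¹ = e.
So |⟨t²¹⟩| = ord(t²¹) = 11. With |G| = 33, by Lagrange [G : ⟨t²¹⟩] = 33/11 = 3.

Answer: 3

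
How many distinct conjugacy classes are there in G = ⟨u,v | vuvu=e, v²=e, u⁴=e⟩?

The conjugacy classes (representative and size) are:
  [e] (size 1), [u] (size 2), [u²] (size 1), [u²v] (size 2), [u³v] (size 2).
Class equation: 1 + 2 + 1 + 2 + 2 = 8 = |G|. So G has 5 conjugacy classes.

Answer: 5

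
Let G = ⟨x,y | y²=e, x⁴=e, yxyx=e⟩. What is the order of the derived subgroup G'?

G' = [G, G] is generated by all commutators. The generator-pair commutators are: [x, y] = x².
The subgroup they normally generate is {e, x²}, of order 2.
Check: |G/G'| = 8/2 = 4 is the order of the abelianisation.

Answer: 2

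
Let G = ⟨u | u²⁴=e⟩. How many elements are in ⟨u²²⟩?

|⟨u²²⟩| equals the order of u²². Compute successive powers until reaching e:
  (u²²)¹ = u²², (u²²)² = u²⁰, (u²²)³ = u¹⁸, (u²²)⁴ = u¹⁶, (u²²)⁵ = u¹⁴, (u²²)⁶ = u¹², (u²²)⁷ = u¹⁰, (u²²)⁸ = u⁸, (u²²)⁹ = u⁶, (u²²)¹⁰ = u⁴, (u²²)¹¹ = u², (u²²)¹² = e.
The smallest positive k with (u²²)ᵏ = e is 12, so |⟨u²²⟩| = 12.

Answer: 12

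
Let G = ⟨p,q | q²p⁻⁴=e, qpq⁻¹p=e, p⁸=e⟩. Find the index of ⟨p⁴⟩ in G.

First find ord(p⁴) by computing successive powers:
  (p⁴)¹ = p⁴, (p⁴)² = e.
So |⟨p⁴⟩| = ord(p⁴) = 2. With |G| = 16, by Lagrange [G : ⟨p⁴⟩] = 16/2 = 8.

Answer: 8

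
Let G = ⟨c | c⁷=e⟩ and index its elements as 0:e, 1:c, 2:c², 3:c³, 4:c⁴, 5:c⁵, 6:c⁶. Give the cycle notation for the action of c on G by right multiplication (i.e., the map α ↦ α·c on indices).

(0 1 2 3 4 5 6)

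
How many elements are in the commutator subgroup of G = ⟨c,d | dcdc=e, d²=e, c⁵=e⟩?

G' = [G, G] is generated by all commutators. The generator-pair commutators are: [c, d] = c².
The subgroup they normally generate is {e, c, c², c³, c⁴}, of order 5.
Check: |G/G'| = 10/5 = 2 is the order of the abelianisation.

Answer: 5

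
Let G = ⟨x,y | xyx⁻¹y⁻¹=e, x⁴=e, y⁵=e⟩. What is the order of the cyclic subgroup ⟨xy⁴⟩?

|⟨xy⁴⟩| equals the order of xy⁴. Compute successive powers until reaching e:
  (xy⁴)¹ = xy⁴, (xy⁴)² = x²y³, (xy⁴)³ = x³y², (xy⁴)⁴ = y, (xy⁴)⁵ = x, (xy⁴)⁶ = x²y⁴, (xy⁴)⁷ = x³y³, (xy⁴)⁸ = y², (xy⁴)⁹ = xy, (xy⁴)¹⁰ = x², (xy⁴)¹¹ = x³y⁴, (xy⁴)¹² = y³, (xy⁴)¹³ = xy², (xy⁴)¹⁴ = x²y, (xy⁴)¹⁵ = x³, (xy⁴)¹⁶ = y⁴, (xy⁴)¹⁷ = xy³, (xy⁴)¹⁸ = x²y², (xy⁴)¹⁹ = x³y, (xy⁴)²⁰ = e.
The smallest positive k with (xy⁴)ᵏ = e is 20, so |⟨xy⁴⟩| = 20.

Answer: 20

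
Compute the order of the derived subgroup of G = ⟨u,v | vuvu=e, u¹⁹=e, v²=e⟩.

G' = [G, G] is generated by all commutators. The generator-pair commutators are: [u, v] = u².
The subgroup they normally generate is {e, u, u², u³, u⁴, u⁵, u⁶, u⁷, u⁸, u⁹, u¹⁰, u¹¹, u¹², u¹³, u¹⁴, u¹⁵, u¹⁶, u¹⁷, u¹⁸}, of order 19.
Check: |G/G'| = 38/19 = 2 is the order of the abelianisation.

Answer: 19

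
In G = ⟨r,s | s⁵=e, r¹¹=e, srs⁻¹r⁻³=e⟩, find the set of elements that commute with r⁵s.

⟨r⁵s⟩ ⊆ C_G(r⁵s) since powers of r⁵s commute with r⁵s; so |C_G(r⁵s)| ≥ |⟨r⁵s⟩| = 5.
By orbit–stabilizer, |C_G(r⁵s)| = |G| / |conj. class of r⁵s| = 55 / 11 = 5.
The 5 elements commuting with r⁵s are {e, r²s⁴, r⁵s, r⁹s², r¹⁰s³}.

Answer: {e, r²s⁴, r⁵s, r⁹s², r¹⁰s³}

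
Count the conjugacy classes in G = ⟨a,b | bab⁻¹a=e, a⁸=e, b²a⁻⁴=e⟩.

The conjugacy classes (representative and size) are:
  [e] (size 1), [a⁷] (size 2), [a²] (size 2), [a⁵] (size 2), [a⁴] (size 1), [a²b⁻¹] (size 4), [a³b] (size 4).
Class equation: 1 + 2 + 2 + 2 + 1 + 4 + 4 = 16 = |G|. So G has 7 conjugacy classes.

Answer: 7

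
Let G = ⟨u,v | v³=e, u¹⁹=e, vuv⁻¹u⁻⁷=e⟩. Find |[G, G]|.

G' = [G, G] is generated by all commutators. The generator-pair commutators are: [u, v] = u¹³.
The subgroup they normally generate is {e, u, u², u³, u⁴, u⁵, u⁶, u⁷, u⁸, u⁹, u¹⁰, u¹¹, u¹², u¹³, u¹⁴, u¹⁵, u¹⁶, u¹⁷, u¹⁸}, of order 19.
Check: |G/G'| = 57/19 = 3 is the order of the abelianisation.

Answer: 19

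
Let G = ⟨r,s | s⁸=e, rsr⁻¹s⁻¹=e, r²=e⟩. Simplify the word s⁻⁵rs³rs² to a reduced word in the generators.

Multiply left to right, reducing at each step:
  (s³) · r = rs³
  (rs³) · s³ = rs⁶
  (rs⁶) · r = s⁶
  (s⁶) · s² = e

Answer: e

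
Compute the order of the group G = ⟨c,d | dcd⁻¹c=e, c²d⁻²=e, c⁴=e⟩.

Enumerate words in the generators, reducing via the relations: the distinct elements are
  {c, d, e, cd, c², c³, d⁻¹, cd⁻¹}.
No further products give new elements, so |G| = 8.

Answer: 8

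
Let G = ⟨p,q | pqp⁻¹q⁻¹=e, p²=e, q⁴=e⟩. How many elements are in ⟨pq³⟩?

|⟨pq³⟩| equals the order of pq³. Compute successive powers until reaching e:
  (pq³)¹ = pq³, (pq³)² = q², (pq³)³ = pq, (pq³)⁴ = e.
The smallest positive k with (pq³)ᵏ = e is 4, so |⟨pq³⟩| = 4.

Answer: 4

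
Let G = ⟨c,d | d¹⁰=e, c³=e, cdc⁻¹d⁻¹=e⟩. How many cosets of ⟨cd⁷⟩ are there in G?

First find ord(cd⁷) by computing successive powers:
  (cd⁷)¹ = cd⁷, (cd⁷)² = c²d⁴, (cd⁷)³ = d, (cd⁷)⁴ = cd⁸, (cd⁷)⁵ = c²d⁵, (cd⁷)⁶ = d², (cd⁷)⁷ = cd⁹, (cd⁷)⁸ = c²d⁶, (cd⁷)⁹ = d³, (cd⁷)¹⁰ = c, (cd⁷)¹¹ = c²d⁷, (cd⁷)¹² = d⁴, (cd⁷)¹³ = cd, (cd⁷)¹⁴ = c²d⁸, (cd⁷)¹⁵ = d⁵, (cd⁷)¹⁶ = cd², (cd⁷)¹⁷ = c²d⁹, (cd⁷)¹⁸ = d⁶, (cd⁷)¹⁹ = cd³, (cd⁷)²⁰ = c², (cd⁷)²¹ = d⁷, (cd⁷)²² = cd⁴, (cd⁷)²³ = c²d, (cd⁷)²⁴ = d⁸, (cd⁷)²⁵ = cd⁵, (cd⁷)²⁶ = c²d², (cd⁷)²⁷ = d⁹, (cd⁷)²⁸ = cd⁶, (cd⁷)²⁹ = c²d³, (cd⁷)³⁰ = e.
So |⟨cd⁷⟩| = ord(cd⁷) = 30. With |G| = 30, by Lagrange [G : ⟨cd⁷⟩] = 30/30 = 1.

Answer: 1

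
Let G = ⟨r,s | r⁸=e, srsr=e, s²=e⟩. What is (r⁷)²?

Compute successive powers of (r⁷), reducing at each step:
  (r⁷)²: (r⁷) · r⁷ = r⁶

Answer: r⁶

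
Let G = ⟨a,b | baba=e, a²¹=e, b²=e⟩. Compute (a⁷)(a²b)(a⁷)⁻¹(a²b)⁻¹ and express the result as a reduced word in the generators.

[(a⁷), (a²b)] = (a⁷)·(a²b)·(a⁷)⁻¹·(a²b)⁻¹.
  (a⁷) · (a²b) = a⁹b
  (a⁹b) · (a¹⁴) = a¹⁶b
  (a¹⁶b) · (a²b) = a¹⁴

Answer: a¹⁴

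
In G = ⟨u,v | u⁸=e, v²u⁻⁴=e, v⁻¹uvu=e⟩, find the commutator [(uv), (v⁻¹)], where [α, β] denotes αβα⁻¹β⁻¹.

[(uv), (v⁻¹)] = (uv)·(v⁻¹)·(uv)⁻¹·(v⁻¹)⁻¹.
  (uv) · (v⁻¹) = u
  u · (uv⁻¹) = u²v⁻¹
  (u²v⁻¹) · v = u²

Answer: u²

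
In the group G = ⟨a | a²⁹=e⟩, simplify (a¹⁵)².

Compute successive powers of (a¹⁵), reducing at each step:
  (a¹⁵)²: (a¹⁵) · a¹⁵ = a

Answer: a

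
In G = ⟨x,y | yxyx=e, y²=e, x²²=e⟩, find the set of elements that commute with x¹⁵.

⟨x¹⁵⟩ ⊆ C_G(x¹⁵) since powers of x¹⁵ commute with x¹⁵; so |C_G(x¹⁵)| ≥ |⟨x¹⁵⟩| = 22.
By orbit–stabilizer, |C_G(x¹⁵)| = |G| / |conj. class of x¹⁵| = 44 / 2 = 22.
The 22 elements commuting with x¹⁵ are {e, x, x², x³, x⁴, x⁵, x⁶, x⁷, x⁸, x⁹, x¹⁰, x¹¹, x¹², x¹³, x¹⁴, x¹⁵, x¹⁶, x¹⁷, x¹⁸, x¹⁹, x²⁰, x²¹}.

Answer: {e, x, x², x³, x⁴, x⁵, x⁶, x⁷, x⁸, x⁹, x¹⁰, x¹¹, x¹², x¹³, x¹⁴, x¹⁵, x¹⁶, x¹⁷, x¹⁸, x¹⁹, x²⁰, x²¹}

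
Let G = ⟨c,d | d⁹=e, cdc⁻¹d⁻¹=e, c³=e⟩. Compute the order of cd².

Compute successive powers until reaching e:
  (cd²)¹ = cd², (cd²)² = c²d⁴, (cd²)³ = d⁶, (cd²)⁴ = cd⁸, (cd²)⁵ = c²d, (cd²)⁶ = d³, (cd²)⁷ = cd⁵, (cd²)⁸ = c²d⁷, (cd²)⁹ = e.
The smallest positive k with (cd²)ᵏ = e is 9.

Answer: 9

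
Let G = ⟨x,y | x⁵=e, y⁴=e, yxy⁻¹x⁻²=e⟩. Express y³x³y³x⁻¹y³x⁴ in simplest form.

Multiply left to right, reducing at each step:
  (y³) · x³ = x⁴y³
  (x⁴y³) · y³ = x⁴y²
  (x⁴y²) · x⁻¹ = y²
  (y²) · y³ = y
  y · x⁴ = x³y

Answer: x³y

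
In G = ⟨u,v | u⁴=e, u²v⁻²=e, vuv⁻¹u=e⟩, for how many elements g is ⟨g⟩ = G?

⟨g⟩ = G would require ord(g) = |G| = 8, but the maximum element order in G is 4 < 8. So G is not cyclic and no single element generates it: the count is 0.

Answer: 0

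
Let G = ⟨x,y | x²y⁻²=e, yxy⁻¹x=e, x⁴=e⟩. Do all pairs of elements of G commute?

x·y = xy but y·x = xy⁻¹, so x·y ≠ y·x and G is not abelian.

Answer: No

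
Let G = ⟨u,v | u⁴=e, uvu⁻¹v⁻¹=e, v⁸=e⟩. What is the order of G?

Enumerate words in the generators, reducing via the relations: the distinct elements are
  {e, u, v, uv, u², u³, v², v³, v⁴, v⁵, v⁶, v⁷, uv², uv³, uv⁴, uv⁵, uv⁶, uv⁷, u²v, u³v, u²v², u²v³, u²v⁴, u²v⁵, u²v⁶, u²v⁷, u³v², u³v³, u³v⁴, u³v⁵, u³v⁶, u³v⁷}.
No further products give new elements, so |G| = 32.

Answer: 32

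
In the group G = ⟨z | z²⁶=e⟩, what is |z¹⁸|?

Compute successive powers until reaching e:
  (z¹⁸)¹ = z¹⁸, (z¹⁸)² = z¹⁰, (z¹⁸)³ = z², (z¹⁸)⁴ = z²⁰, (z¹⁸)⁵ = z¹², (z¹⁸)⁶ = z⁴, (z¹⁸)⁷ = z²², (z¹⁸)⁸ = z¹⁴, (z¹⁸)⁹ = z⁶, (z¹⁸)¹⁰ = z²⁴, (z¹⁸)¹¹ = z¹⁶, (z¹⁸)¹² = z⁸, (z¹⁸)¹³ = e.
The smallest positive k with (z¹⁸)ᵏ = e is 13.

Answer: 13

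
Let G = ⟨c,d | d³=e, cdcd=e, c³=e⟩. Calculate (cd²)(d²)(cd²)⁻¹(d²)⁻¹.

[(cd²), (d²)] = (cd²)·(d²)·(cd²)⁻¹·(d²)⁻¹.
  (cd²) · (d²) = cd
  (cd) · (dc²) = c²d
  (c²d) · d = c²d²

Answer: c²d²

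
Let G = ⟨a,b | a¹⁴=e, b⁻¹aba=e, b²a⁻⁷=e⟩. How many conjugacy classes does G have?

The conjugacy classes (representative and size) are:
  [e] (size 1), [a¹³] (size 2), [a¹²] (size 2), [a¹¹] (size 2), [a⁴] (size 2), [a⁵] (size 2), [a⁸] (size 2), [a⁷] (size 1), [a⁵b⁻¹] (size 7), [a⁵b] (size 7).
Class equation: 1 + 2 + 2 + 2 + 2 + 2 + 2 + 1 + 7 + 7 = 28 = |G|. So G has 10 conjugacy classes.

Answer: 10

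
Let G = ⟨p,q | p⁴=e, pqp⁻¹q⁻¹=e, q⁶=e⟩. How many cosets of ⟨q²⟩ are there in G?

First find ord(q²) by computing successive powers:
  (q²)¹ = q², (q²)² = q⁴, (q²)³ = e.
So |⟨q²⟩| = ord(q²) = 3. With |G| = 24, by Lagrange [G : ⟨q²⟩] = 24/3 = 8.

Answer: 8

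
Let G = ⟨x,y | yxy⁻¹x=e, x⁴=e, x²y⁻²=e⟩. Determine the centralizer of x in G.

⟨x⟩ ⊆ C_G(x) since powers of x commute with x; so |C_G(x)| ≥ |⟨x⟩| = 4.
By orbit–stabilizer, |C_G(x)| = |G| / |conj. class of x| = 8 / 2 = 4.
The 4 elements commuting with x are {e, x, x², x³}.

Answer: {e, x, x², x³}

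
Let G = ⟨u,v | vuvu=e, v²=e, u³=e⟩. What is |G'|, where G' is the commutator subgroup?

G' = [G, G] is generated by all commutators. The generator-pair commutators are: [u, v] = u².
The subgroup they normally generate is {e, u, u²}, of order 3.
Check: |G/G'| = 6/3 = 2 is the order of the abelianisation.

Answer: 3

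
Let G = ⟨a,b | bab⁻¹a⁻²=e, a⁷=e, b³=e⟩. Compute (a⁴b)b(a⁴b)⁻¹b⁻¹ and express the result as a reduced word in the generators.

[(a⁴b), b] = (a⁴b)·b·(a⁴b)⁻¹·b⁻¹.
  (a⁴b) · b = a⁴b²
  (a⁴b²) · (a⁵b²) = a³b
  (a³b) · (b²) = a³

Answer: a³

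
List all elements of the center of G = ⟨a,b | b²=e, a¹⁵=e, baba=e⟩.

An element z ∈ Z(G) iff z commutes with every generator.
For example e is central: e·a = a = a·e; e·b = b = b·e.
Whereas a ∉ Z(G) since a·b = ab ≠ a¹⁴b = b·a.
Checking each of the 30 elements this way gives Z(G) = {e}, of order 1.

Answer: {e}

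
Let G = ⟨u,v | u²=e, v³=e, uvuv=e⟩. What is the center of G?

An element z ∈ Z(G) iff z commutes with every generator.
For example e is central: e·u = u = u·e; e·v = v = v·e.
Whereas u ∉ Z(G) since u·v = uv ≠ uv² = v·u.
Checking each of the 6 elements this way gives Z(G) = {e}, of order 1.

Answer: {e}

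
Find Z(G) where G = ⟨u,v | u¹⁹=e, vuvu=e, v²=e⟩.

An element z ∈ Z(G) iff z commutes with every generator.
For example e is central: e·u = u = u·e; e·v = v = v·e.
Whereas u ∉ Z(G) since u·v = uv ≠ u¹⁸v = v·u.
Checking each of the 38 elements this way gives Z(G) = {e}, of order 1.

Answer: {e}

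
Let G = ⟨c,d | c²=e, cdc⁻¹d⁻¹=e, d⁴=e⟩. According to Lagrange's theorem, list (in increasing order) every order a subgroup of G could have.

|G| = 8 = 2³. By Lagrange's theorem the order of any subgroup divides 8; the divisors of 8 are 1, 2, 4, 8.

Answer: 1, 2, 4, 8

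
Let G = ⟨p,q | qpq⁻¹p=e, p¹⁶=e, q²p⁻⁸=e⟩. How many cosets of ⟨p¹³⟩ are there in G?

First find ord(p¹³) by computing successive powers:
  (p¹³)¹ = p¹³, (p¹³)² = p¹⁰, (p¹³)³ = p⁷, (p¹³)⁴ = p⁴, (p¹³)⁵ = p, (p¹³)⁶ = p¹⁴, (p¹³)⁷ = p¹¹, (p¹³)⁸ = p⁸, (p¹³)⁹ = p⁵, (p¹³)¹⁰ = p², (p¹³)¹¹ = p¹⁵, (p¹³)¹² = p¹², (p¹³)¹³ = p⁹, (p¹³)¹⁴ = p⁶, (p¹³)¹⁵ = p³, (p¹³)¹⁶ = e.
So |⟨p¹³⟩| = ord(p¹³) = 16. With |G| = 32, by Lagrange [G : ⟨p¹³⟩] = 32/16 = 2.

Answer: 2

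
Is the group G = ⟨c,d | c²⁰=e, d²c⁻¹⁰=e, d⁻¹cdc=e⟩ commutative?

c·d = cd but d·c = c⁹d⁻¹, so c·d ≠ d·c and G is not abelian.

Answer: No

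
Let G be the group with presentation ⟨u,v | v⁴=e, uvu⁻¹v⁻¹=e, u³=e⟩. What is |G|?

Enumerate words in the generators, reducing via the relations: the distinct elements are
  {e, u, v, uv, u², v², v³, uv², uv³, u²v, u²v², u²v³}.
No further products give new elements, so |G| = 12.

Answer: 12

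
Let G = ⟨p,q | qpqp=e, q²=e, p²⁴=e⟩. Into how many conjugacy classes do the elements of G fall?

The conjugacy classes (representative and size) are:
  [e] (size 1), [p²³] (size 2), [p²] (size 2), [p³] (size 2), [p²⁰] (size 2), [p¹⁹] (size 2), [p⁶] (size 2), [p⁷] (size 2), [p⁸] (size 2), [p⁹] (size 2), [p¹⁴] (size 2), [p¹¹] (size 2), [p¹²] (size 1), [p⁴q] (size 12), [p⁵q] (size 12).
Class equation: 1 + 2 + 2 + 2 + 2 + 2 + 2 + 2 + 2 + 2 + 2 + 2 + 1 + 12 + 12 = 48 = |G|. So G has 15 conjugacy classes.

Answer: 15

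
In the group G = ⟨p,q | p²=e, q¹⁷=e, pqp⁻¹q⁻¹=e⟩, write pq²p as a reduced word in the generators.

Multiply left to right, reducing at each step:
  p · q² = pq²
  (pq²) · p = q²

Answer: q²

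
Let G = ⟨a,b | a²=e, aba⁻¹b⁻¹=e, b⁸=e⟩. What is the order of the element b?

Compute successive powers until reaching e:
  b¹ = b, b² = b², b³ = b³, b⁴ = b⁴, b⁵ = b⁵, b⁶ = b⁶, b⁷ = b⁷, b⁸ = e.
The smallest positive k with bᵏ = e is 8.

Answer: 8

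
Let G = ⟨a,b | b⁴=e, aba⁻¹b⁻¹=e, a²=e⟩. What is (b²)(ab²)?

Compute (b²) · (ab²) by multiplying left to right and reducing via the relations at each step:
  (b²) · a = ab²
  (ab²) · b² = a

Answer: a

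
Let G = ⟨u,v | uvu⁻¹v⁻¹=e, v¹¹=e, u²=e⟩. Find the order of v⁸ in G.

Compute successive powers until reaching e:
  (v⁸)¹ = v⁸, (v⁸)² = v⁵, (v⁸)³ = v², (v⁸)⁴ = v¹⁰, (v⁸)⁵ = v⁷, (v⁸)⁶ = v⁴, (v⁸)⁷ = v, (v⁸)⁸ = v⁹, (v⁸)⁹ = v⁶, (v⁸)¹⁰ = v³, (v⁸)¹¹ = e.
The smallest positive k with (v⁸)ᵏ = e is 11.

Answer: 11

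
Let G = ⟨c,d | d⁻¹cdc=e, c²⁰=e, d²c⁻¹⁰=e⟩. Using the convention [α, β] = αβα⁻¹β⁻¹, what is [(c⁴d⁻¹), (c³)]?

[(c⁴d⁻¹), (c³)] = (c⁴d⁻¹)·(c³)·(c⁴d⁻¹)⁻¹·(c³)⁻¹.
  (c⁴d⁻¹) · (c³) = cd⁻¹
  (cd⁻¹) · (c⁴d) = c¹⁷
  (c¹⁷) · (c¹⁷) = c¹⁴

Answer: c¹⁴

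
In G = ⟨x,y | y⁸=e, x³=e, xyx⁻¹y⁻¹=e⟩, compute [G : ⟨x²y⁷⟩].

First find ord(x²y⁷) by computing successive powers:
  (x²y⁷)¹ = x²y⁷, (x²y⁷)² = xy⁶, (x²y⁷)³ = y⁵, (x²y⁷)⁴ = x²y⁴, (x²y⁷)⁵ = xy³, (x²y⁷)⁶ = y², (x²y⁷)⁷ = x²y, (x²y⁷)⁸ = x, (x²y⁷)⁹ = y⁷, (x²y⁷)¹⁰ = x²y⁶, (x²y⁷)¹¹ = xy⁵, (x²y⁷)¹² = y⁴, (x²y⁷)¹³ = x²y³, (x²y⁷)¹⁴ = xy², (x²y⁷)¹⁵ = y, (x²y⁷)¹⁶ = x², (x²y⁷)¹⁷ = xy⁷, (x²y⁷)¹⁸ = y⁶, (x²y⁷)¹⁹ = x²y⁵, (x²y⁷)²⁰ = xy⁴, (x²y⁷)²¹ = y³, (x²y⁷)²² = x²y², (x²y⁷)²³ = xy, (x²y⁷)²⁴ = e.
So |⟨x²y⁷⟩| = ord(x²y⁷) = 24. With |G| = 24, by Lagrange [G : ⟨x²y⁷⟩] = 24/24 = 1.

Answer: 1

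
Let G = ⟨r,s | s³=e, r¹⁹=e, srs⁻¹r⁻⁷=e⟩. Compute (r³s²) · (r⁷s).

Compute (r³s²) · (r⁷s) by multiplying left to right and reducing via the relations at each step:
  (r³s²) · r⁷ = r⁴s²
  (r⁴s²) · s = r⁴

Answer: r⁴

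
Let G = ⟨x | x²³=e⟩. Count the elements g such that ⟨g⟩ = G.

G is cyclic of order 23. An element generates G iff its order is 23, and a cyclic group of order 23 has exactly φ(23) = 22 such elements.

Answer: 22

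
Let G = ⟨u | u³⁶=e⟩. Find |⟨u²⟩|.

|⟨u²⟩| equals the order of u². Compute successive powers until reaching e:
  (u²)¹ = u², (u²)² = u⁴, (u²)³ = u⁶, (u²)⁴ = u⁸, (u²)⁵ = u¹⁰, (u²)⁶ = u¹², (u²)⁷ = u¹⁴, (u²)⁸ = u¹⁶, (u²)⁹ = u¹⁸, (u²)¹⁰ = u²⁰, (u²)¹¹ = u²², (u²)¹² = u²⁴, (u²)¹³ = u²⁶, (u²)¹⁴ = u²⁸, (u²)¹⁵ = u³⁰, (u²)¹⁶ = u³², (u²)¹⁷ = u³⁴, (u²)¹⁸ = e.
The smallest positive k with (u²)ᵏ = e is 18, so |⟨u²⟩| = 18.

Answer: 18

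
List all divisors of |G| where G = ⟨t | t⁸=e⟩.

|G| = 8 = 2³. By Lagrange's theorem the order of any subgroup divides 8; the divisors of 8 are 1, 2, 4, 8.

Answer: 1, 2, 4, 8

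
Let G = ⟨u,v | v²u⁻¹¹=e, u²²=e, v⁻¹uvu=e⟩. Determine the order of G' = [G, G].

G' = [G, G] is generated by all commutators. The generator-pair commutators are: [u, v] = u².
The subgroup they normally generate is {e, u², u⁴, u⁶, u⁸, u¹⁰, u¹², u¹⁴, u¹⁶, u¹⁸, u²⁰}, of order 11.
Check: |G/G'| = 44/11 = 4 is the order of the abelianisation.

Answer: 11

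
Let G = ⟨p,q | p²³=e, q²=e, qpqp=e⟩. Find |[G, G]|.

G' = [G, G] is generated by all commutators. The generator-pair commutators are: [p, q] = p².
The subgroup they normally generate is {e, p, p², p³, p⁴, p⁵, p⁶, p⁷, p⁸, p⁹, p¹⁰, p¹¹, p¹², p¹³, p¹⁴, p¹⁵, p¹⁶, p¹⁷, p¹⁸, p¹⁹, p²⁰, p²¹, p²²}, of order 23.
Check: |G/G'| = 46/23 = 2 is the order of the abelianisation.

Answer: 23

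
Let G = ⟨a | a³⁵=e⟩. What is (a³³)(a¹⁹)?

Compute (a³³) · (a¹⁹) by multiplying left to right and reducing via the relations at each step:
  (a³³) · a¹⁹ = a¹⁷

Answer: a¹⁷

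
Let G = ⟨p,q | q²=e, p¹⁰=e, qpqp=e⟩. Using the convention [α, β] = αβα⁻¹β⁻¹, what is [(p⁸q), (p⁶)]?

[(p⁸q), (p⁶)] = (p⁸q)·(p⁶)·(p⁸q)⁻¹·(p⁶)⁻¹.
  (p⁸q) · (p⁶) = p²q
  (p²q) · (p⁸q) = p⁴
  (p⁴) · (p⁴) = p⁸

Answer: p⁸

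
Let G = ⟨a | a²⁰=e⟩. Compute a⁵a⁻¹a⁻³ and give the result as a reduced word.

Multiply left to right, reducing at each step:
  (a⁵) · a⁻¹ = a⁴
  (a⁴) · a⁻³ = a

Answer: a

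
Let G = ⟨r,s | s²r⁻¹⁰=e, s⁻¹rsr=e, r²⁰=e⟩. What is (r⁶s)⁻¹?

The order of (r⁶s) is 4 (smallest k with (r⁶s)ᵏ = e), so (r⁶s)⁻¹ = (r⁶s)³ = r⁶s⁻¹.
Check: (r⁶s) · (r⁶s⁻¹) → (r⁶s) · r⁶ = s;   s · s⁻¹ = e, giving e as required.

Answer: r⁶s⁻¹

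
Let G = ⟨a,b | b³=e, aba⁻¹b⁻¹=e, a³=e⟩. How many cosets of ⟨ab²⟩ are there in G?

First find ord(ab²) by computing successive powers:
  (ab²)¹ = ab², (ab²)² = a²b, (ab²)³ = e.
So |⟨ab²⟩| = ord(ab²) = 3. With |G| = 9, by Lagrange [G : ⟨ab²⟩] = 9/3 = 3.

Answer: 3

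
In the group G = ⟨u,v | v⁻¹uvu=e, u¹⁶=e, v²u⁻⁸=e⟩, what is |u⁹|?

Compute successive powers until reaching e:
  (u⁹)¹ = u⁹, (u⁹)² = u², (u⁹)³ = u¹¹, (u⁹)⁴ = u⁴, (u⁹)⁵ = u¹³, (u⁹)⁶ = u⁶, (u⁹)⁷ = u¹⁵, (u⁹)⁸ = u⁸, (u⁹)⁹ = u, (u⁹)¹⁰ = u¹⁰, (u⁹)¹¹ = u³, (u⁹)¹² = u¹², (u⁹)¹³ = u⁵, (u⁹)¹⁴ = u¹⁴, (u⁹)¹⁵ = u⁷, (u⁹)¹⁶ = e.
The smallest positive k with (u⁹)ᵏ = e is 16.

Answer: 16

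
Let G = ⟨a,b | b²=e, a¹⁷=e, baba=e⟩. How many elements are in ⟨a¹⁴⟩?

|⟨a¹⁴⟩| equals the order of a¹⁴. Compute successive powers until reaching e:
  (a¹⁴)¹ = a¹⁴, (a¹⁴)² = a¹¹, (a¹⁴)³ = a⁸, (a¹⁴)⁴ = a⁵, (a¹⁴)⁵ = a², (a¹⁴)⁶ = a¹⁶, (a¹⁴)⁷ = a¹³, (a¹⁴)⁸ = a¹⁰, (a¹⁴)⁹ = a⁷, (a¹⁴)¹⁰ = a⁴, (a¹⁴)¹¹ = a, (a¹⁴)¹² = a¹⁵, (a¹⁴)¹³ = a¹², (a¹⁴)¹⁴ = a⁹, (a¹⁴)¹⁵ = a⁶, (a¹⁴)¹⁶ = a³, (a¹⁴)¹⁷ = e.
The smallest positive k with (a¹⁴)ᵏ = e is 17, so |⟨a¹⁴⟩| = 17.

Answer: 17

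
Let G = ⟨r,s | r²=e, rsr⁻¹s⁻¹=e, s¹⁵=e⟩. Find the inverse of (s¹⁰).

The order of (s¹⁰) is 3 (smallest k with (s¹⁰)ᵏ = e), so (s¹⁰)⁻¹ = (s¹⁰)² = s⁵.
Check: (s¹⁰) · (s⁵) → (s¹⁰) · s⁵ = e, giving e as required.

Answer: s⁵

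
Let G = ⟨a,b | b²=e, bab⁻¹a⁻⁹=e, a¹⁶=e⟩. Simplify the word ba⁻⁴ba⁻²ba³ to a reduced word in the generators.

Multiply left to right, reducing at each step:
  b · a⁻⁴ = a¹²b
  (a¹²b) · b = a¹²
  (a¹²) · a⁻² = a¹⁰
  (a¹⁰) · b = a¹⁰b
  (a¹⁰b) · a³ = a⁵b

Answer: a⁵b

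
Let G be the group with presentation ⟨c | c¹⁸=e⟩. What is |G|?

G is generated by a single element, so G is cyclic. The relator gives c¹⁸ = e and no smaller power is forced to be e, so the 18 powers {c, e, c², c³, c⁴, c⁵, c⁶, c⁷, c⁸, c⁹, c¹², c¹³, c¹¹, c¹⁰, c¹⁴, c¹⁵, c¹⁶, c¹⁷} are distinct. Hence |G| = 18.

Answer: 18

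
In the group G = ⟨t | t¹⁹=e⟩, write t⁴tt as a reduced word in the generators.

Multiply left to right, reducing at each step:
  (t⁴) · t = t⁵
  (t⁵) · t = t⁶

Answer: t⁶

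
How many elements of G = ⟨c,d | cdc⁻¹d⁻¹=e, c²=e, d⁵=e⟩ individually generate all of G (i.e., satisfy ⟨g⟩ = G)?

G is cyclic of order 10. An element generates G iff its order is 10, and a cyclic group of order 10 has exactly φ(10) = 4 such elements.

Answer: 4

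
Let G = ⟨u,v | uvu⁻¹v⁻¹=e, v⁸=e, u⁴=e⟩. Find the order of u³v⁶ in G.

Compute successive powers until reaching e:
  (u³v⁶)¹ = u³v⁶, (u³v⁶)² = u²v⁴, (u³v⁶)³ = uv², (u³v⁶)⁴ = e.
The smallest positive k with (u³v⁶)ᵏ = e is 4.

Answer: 4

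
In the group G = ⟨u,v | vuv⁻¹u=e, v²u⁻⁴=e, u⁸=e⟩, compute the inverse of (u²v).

The order of (u²v) is 4 (smallest k with (u²v)ᵏ = e), so (u²v)⁻¹ = (u²v)³ = u²v⁻¹.
Check: (u²v) · (u²v⁻¹) → (u²v) · u² = v;   v · v⁻¹ = e, giving e as required.

Answer: u²v⁻¹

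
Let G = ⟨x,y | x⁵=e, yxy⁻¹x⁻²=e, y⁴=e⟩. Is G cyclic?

Every cyclic group is abelian. But x·y = xy while y·x = x²y, so x·y ≠ y·x and G is not abelian. Hence G is not cyclic.

Answer: No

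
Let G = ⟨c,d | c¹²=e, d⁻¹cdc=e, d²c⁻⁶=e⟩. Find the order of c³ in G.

Compute successive powers until reaching e:
  (c³)¹ = c³, (c³)² = c⁶, (c³)³ = c⁹, (c³)⁴ = e.
The smallest positive k with (c³)ᵏ = e is 4.

Answer: 4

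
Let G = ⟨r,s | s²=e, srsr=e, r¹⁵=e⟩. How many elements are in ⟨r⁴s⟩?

|⟨r⁴s⟩| equals the order of r⁴s. Compute successive powers until reaching e:
  (r⁴s)¹ = r⁴s, (r⁴s)² = e.
The smallest positive k with (r⁴s)ᵏ = e is 2, so |⟨r⁴s⟩| = 2.

Answer: 2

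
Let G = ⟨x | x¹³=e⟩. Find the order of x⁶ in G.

Compute successive powers until reaching e:
  (x⁶)¹ = x⁶, (x⁶)² = x¹², (x⁶)³ = x⁵, (x⁶)⁴ = x¹¹, (x⁶)⁵ = x⁴, (x⁶)⁶ = x¹⁰, (x⁶)⁷ = x³, (x⁶)⁸ = x⁹, (x⁶)⁹ = x², (x⁶)¹⁰ = x⁸, (x⁶)¹¹ = x, (x⁶)¹² = x⁷, (x⁶)¹³ = e.
The smallest positive k with (x⁶)ᵏ = e is 13.

Answer: 13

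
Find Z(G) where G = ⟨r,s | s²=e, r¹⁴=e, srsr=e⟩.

An element z ∈ Z(G) iff z commutes with every generator.
For example r⁷ is central: (r⁷)·r = r⁸ = r·(r⁷); (r⁷)·s = r⁷s = s·(r⁷).
Whereas r ∉ Z(G) since r·s = rs ≠ r¹³s = s·r.
Checking each of the 28 elements this way gives Z(G) = {e, r⁷}, of order 2.

Answer: {e, r⁷}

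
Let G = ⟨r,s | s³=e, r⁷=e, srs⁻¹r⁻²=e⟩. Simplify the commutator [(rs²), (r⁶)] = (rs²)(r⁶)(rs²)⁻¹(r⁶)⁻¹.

[(rs²), (r⁶)] = (rs²)·(r⁶)·(rs²)⁻¹·(r⁶)⁻¹.
  (rs²) · (r⁶) = r⁴s²
  (r⁴s²) · (r⁵s) = r³
  (r³) · r = r⁴

Answer: r⁴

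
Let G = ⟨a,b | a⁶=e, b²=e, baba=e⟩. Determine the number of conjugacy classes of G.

The conjugacy classes (representative and size) are:
  [e] (size 1), [a⁵] (size 2), [a⁴] (size 2), [a³] (size 1), [b] (size 3), [a³b] (size 3).
Class equation: 1 + 2 + 2 + 1 + 3 + 3 = 12 = |G|. So G has 6 conjugacy classes.

Answer: 6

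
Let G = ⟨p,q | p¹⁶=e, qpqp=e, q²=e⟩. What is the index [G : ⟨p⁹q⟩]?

First find ord(p⁹q) by computing successive powers:
  (p⁹q)¹ = p⁹q, (p⁹q)² = e.
So |⟨p⁹q⟩| = ord(p⁹q) = 2. With |G| = 32, by Lagrange [G : ⟨p⁹q⟩] = 32/2 = 16.

Answer: 16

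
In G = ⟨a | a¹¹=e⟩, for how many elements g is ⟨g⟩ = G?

G is cyclic of order 11. An element generates G iff its order is 11, and a cyclic group of order 11 has exactly φ(11) = 10 such elements.

Answer: 10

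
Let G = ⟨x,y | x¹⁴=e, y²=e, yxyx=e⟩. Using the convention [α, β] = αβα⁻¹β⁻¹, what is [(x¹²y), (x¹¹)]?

[(x¹²y), (x¹¹)] = (x¹²y)·(x¹¹)·(x¹²y)⁻¹·(x¹¹)⁻¹.
  (x¹²y) · (x¹¹) = xy
  (xy) · (x¹²y) = x³
  (x³) · (x³) = x⁶

Answer: x⁶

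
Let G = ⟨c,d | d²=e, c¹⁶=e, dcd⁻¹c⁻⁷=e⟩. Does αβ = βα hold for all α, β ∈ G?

c·d = cd but d·c = c⁷d, so c·d ≠ d·c and G is not abelian.

Answer: No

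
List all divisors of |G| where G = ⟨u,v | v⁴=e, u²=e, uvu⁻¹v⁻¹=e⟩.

|G| = 8 = 2³. By Lagrange's theorem the order of any subgroup divides 8; the divisors of 8 are 1, 2, 4, 8.

Answer: 1, 2, 4, 8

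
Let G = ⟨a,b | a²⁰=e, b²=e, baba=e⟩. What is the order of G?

Enumerate words in the generators, reducing via the relations: the distinct elements are
  {a, b, e, ab, a², a³, a⁴, a⁵, a⁶, a⁷, a⁸, a⁹, a²b, a³b, a¹², a¹³, a¹¹, a¹⁰, a¹⁴, a¹⁵, a¹⁶, a¹⁷, a¹⁸, a¹⁹, a⁴b, a⁵b, a⁶b, a⁷b, a⁸b, a⁹b, a¹²b, a¹³b, a¹¹b, a¹⁰b, a¹⁴b, a¹⁵b, a¹⁶b, a¹⁷b, a¹⁸b, a¹⁹b}.
No further products give new elements, so |G| = 40.

Answer: 40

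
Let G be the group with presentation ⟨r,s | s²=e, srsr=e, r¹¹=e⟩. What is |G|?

Enumerate words in the generators, reducing via the relations: the distinct elements are
  {e, r, s, rs, r², r³, r⁴, r⁵, r⁶, r⁷, r⁸, r⁹, r²s, r³s, r¹⁰, r⁴s, r⁵s, r⁶s, r⁷s, r⁸s, r⁹s, r¹⁰s}.
No further products give new elements, so |G| = 22.

Answer: 22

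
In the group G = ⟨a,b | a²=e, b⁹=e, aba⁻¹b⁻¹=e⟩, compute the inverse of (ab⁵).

The order of (ab⁵) is 18 (smallest k with (ab⁵)ᵏ = e), so (ab⁵)⁻¹ = (ab⁵)¹⁷ = ab⁴.
Check: (ab⁵) · (ab⁴) → (ab⁵) · a = b⁵;   (b⁵) · b⁴ = e, giving e as required.

Answer: ab⁴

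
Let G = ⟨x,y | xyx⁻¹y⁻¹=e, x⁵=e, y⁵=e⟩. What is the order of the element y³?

Compute successive powers until reaching e:
  (y³)¹ = y³, (y³)² = y, (y³)³ = y⁴, (y³)⁴ = y², (y³)⁵ = e.
The smallest positive k with (y³)ᵏ = e is 5.

Answer: 5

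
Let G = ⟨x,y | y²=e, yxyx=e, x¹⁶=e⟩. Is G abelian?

x·y = xy but y·x = x¹⁵y, so x·y ≠ y·x and G is not abelian.

Answer: No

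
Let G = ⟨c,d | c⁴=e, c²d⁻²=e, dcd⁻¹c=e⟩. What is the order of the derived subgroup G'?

G' = [G, G] is generated by all commutators. The generator-pair commutators are: [c, d] = c².
The subgroup they normally generate is {e, c²}, of order 2.
Check: |G/G'| = 8/2 = 4 is the order of the abelianisation.

Answer: 2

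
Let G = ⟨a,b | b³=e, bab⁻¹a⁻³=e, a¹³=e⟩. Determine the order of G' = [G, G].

G' = [G, G] is generated by all commutators. The generator-pair commutators are: [a, b] = a¹¹.
The subgroup they normally generate is {e, a, a², a³, a⁴, a⁵, a⁶, a⁷, a⁸, a⁹, a¹⁰, a¹¹, a¹²}, of order 13.
Check: |G/G'| = 39/13 = 3 is the order of the abelianisation.

Answer: 13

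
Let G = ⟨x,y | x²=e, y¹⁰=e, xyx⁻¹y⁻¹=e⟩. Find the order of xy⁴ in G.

Compute successive powers until reaching e:
  (xy⁴)¹ = xy⁴, (xy⁴)² = y⁸, (xy⁴)³ = xy², (xy⁴)⁴ = y⁶, (xy⁴)⁵ = x, (xy⁴)⁶ = y⁴, (xy⁴)⁷ = xy⁸, (xy⁴)⁸ = y², (xy⁴)⁹ = xy⁶, (xy⁴)¹⁰ = e.
The smallest positive k with (xy⁴)ᵏ = e is 10.

Answer: 10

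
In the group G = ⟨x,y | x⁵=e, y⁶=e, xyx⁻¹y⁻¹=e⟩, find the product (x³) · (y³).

Compute (x³) · (y³) by multiplying left to right and reducing via the relations at each step:
  (x³) · y³ = x³y³

Answer: x³y³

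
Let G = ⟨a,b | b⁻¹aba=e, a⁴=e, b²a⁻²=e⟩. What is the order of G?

Enumerate words in the generators, reducing via the relations: the distinct elements are
  {a, b, e, ab, a², a³, b⁻¹, ab⁻¹}.
No further products give new elements, so |G| = 8.

Answer: 8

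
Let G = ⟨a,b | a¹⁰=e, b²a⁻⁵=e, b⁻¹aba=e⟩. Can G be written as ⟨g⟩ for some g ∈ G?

Every cyclic group is abelian. But a·b = ab while b·a = a⁴b⁻¹, so a·b ≠ b·a and G is not abelian. Hence G is not cyclic.

Answer: No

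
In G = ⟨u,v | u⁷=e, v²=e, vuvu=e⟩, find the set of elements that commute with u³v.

⟨u³v⟩ ⊆ C_G(u³v) since powers of u³v commute with u³v; so |C_G(u³v)| ≥ |⟨u³v⟩| = 2.
By orbit–stabilizer, |C_G(u³v)| = |G| / |conj. class of u³v| = 14 / 7 = 2.
The 2 elements commuting with u³v are {e, u³v}.

Answer: {e, u³v}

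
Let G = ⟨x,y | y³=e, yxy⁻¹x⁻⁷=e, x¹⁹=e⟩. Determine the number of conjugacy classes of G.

The conjugacy classes (representative and size) are:
  [e] (size 1), [x¹¹] (size 3), [x¹⁴] (size 3), [x⁶] (size 3), [x¹⁷] (size 3), [x¹²] (size 3), [x¹⁰] (size 3), [x²y] (size 19), [x¹⁸y²] (size 19).
Class equation: 1 + 3 + 3 + 3 + 3 + 3 + 3 + 19 + 19 = 57 = |G|. So G has 9 conjugacy classes.

Answer: 9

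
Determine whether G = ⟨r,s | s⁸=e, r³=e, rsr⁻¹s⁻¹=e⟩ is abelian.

Each pair of generators commutes: r·s = rs = s·r. Since the generators pairwise commute, every element of G commutes with every other, so G is abelian.

Answer: Yes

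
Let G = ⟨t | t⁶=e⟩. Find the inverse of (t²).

The order of (t²) is 3 (smallest k with (t²)ᵏ = e), so (t²)⁻¹ = (t²)² = t⁴.
Check: (t²) · (t⁴) → (t²) · t⁴ = e, giving e as required.

Answer: t⁴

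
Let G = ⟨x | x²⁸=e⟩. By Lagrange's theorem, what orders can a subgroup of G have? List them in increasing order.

|G| = 28 = 2² · 7. By Lagrange's theorem the order of any subgroup divides 28; the divisors of 28 are 1, 2, 4, 7, 14, 28.

Answer: 1, 2, 4, 7, 14, 28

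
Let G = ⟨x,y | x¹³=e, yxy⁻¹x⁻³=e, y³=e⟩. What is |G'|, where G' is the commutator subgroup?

G' = [G, G] is generated by all commutators. The generator-pair commutators are: [x, y] = x¹¹.
The subgroup they normally generate is {e, x, x², x³, x⁴, x⁵, x⁶, x⁷, x⁸, x⁹, x¹⁰, x¹¹, x¹²}, of order 13.
Check: |G/G'| = 39/13 = 3 is the order of the abelianisation.

Answer: 13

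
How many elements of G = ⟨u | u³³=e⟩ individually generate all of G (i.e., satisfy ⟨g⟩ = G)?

G is cyclic of order 33. An element generates G iff its order is 33, and a cyclic group of order 33 has exactly φ(33) = 20 such elements.

Answer: 20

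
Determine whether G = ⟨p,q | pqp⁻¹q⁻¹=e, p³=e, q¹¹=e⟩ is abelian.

Each pair of generators commutes: p·q = pq = q·p. Since the generators pairwise commute, every element of G commutes with every other, so G is abelian.

Answer: Yes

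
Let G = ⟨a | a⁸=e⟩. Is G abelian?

G has a single generator, so G is cyclic and hence abelian.

Answer: Yes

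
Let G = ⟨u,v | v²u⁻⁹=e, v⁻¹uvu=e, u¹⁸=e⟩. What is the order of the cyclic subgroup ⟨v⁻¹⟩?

|⟨v⁻¹⟩| equals the order of v⁻¹. Compute successive powers until reaching e:
  (v⁻¹)¹ = v⁻¹, (v⁻¹)² = u⁹, (v⁻¹)³ = v, (v⁻¹)⁴ = e.
The smallest positive k with (v⁻¹)ᵏ = e is 4, so |⟨v⁻¹⟩| = 4.

Answer: 4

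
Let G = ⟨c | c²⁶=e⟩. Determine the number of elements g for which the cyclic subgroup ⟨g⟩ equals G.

G is cyclic of order 26. An element generates G iff its order is 26, and a cyclic group of order 26 has exactly φ(26) = 12 such elements.

Answer: 12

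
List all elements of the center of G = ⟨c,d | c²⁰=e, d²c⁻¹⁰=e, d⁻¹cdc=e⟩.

An element z ∈ Z(G) iff z commutes with every generator.
For example c¹⁰ is central: (c¹⁰)·c = c¹¹ = c·(c¹⁰); (c¹⁰)·d = d⁻¹ = d·(c¹⁰).
Whereas c ∉ Z(G) since c·d = cd ≠ c⁹d⁻¹ = d·c.
Checking each of the 40 elements this way gives Z(G) = {e, c¹⁰}, of order 2.

Answer: {e, c¹⁰}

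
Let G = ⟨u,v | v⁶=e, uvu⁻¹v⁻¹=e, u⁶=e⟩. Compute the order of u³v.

Compute successive powers until reaching e:
  (u³v)¹ = u³v, (u³v)² = v², (u³v)³ = u³v³, (u³v)⁴ = v⁴, (u³v)⁵ = u³v⁵, (u³v)⁶ = e.
The smallest positive k with (u³v)ᵏ = e is 6.

Answer: 6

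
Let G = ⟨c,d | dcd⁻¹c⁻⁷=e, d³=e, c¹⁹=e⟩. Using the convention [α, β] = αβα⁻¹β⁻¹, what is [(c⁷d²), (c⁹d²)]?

[(c⁷d²), (c⁹d²)] = (c⁷d²)·(c⁹d²)·(c⁷d²)⁻¹·(c⁹d²)⁻¹.
  (c⁷d²) · (c⁹d²) = c¹¹d
  (c¹¹d) · (c⁸d) = c¹⁰d²
  (c¹⁰d²) · (c¹³d) = c

Answer: c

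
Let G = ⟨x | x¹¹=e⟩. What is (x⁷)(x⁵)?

Compute (x⁷) · (x⁵) by multiplying left to right and reducing via the relations at each step:
  (x⁷) · x⁵ = x

Answer: x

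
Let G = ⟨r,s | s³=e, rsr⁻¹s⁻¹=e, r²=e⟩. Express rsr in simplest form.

Multiply left to right, reducing at each step:
  r · s = rs
  (rs) · r = s

Answer: s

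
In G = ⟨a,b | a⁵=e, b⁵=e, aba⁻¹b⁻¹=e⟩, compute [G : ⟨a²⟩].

First find ord(a²) by computing successive powers:
  (a²)¹ = a², (a²)² = a⁴, (a²)³ = a, (a²)⁴ = a³, (a²)⁵ = e.
So |⟨a²⟩| = ord(a²) = 5. With |G| = 25, by Lagrange [G : ⟨a²⟩] = 25/5 = 5.

Answer: 5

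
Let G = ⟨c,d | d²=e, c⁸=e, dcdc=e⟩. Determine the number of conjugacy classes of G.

The conjugacy classes (representative and size) are:
  [e] (size 1), [c] (size 2), [c⁶] (size 2), [c³] (size 2), [c⁴] (size 1), [d] (size 4), [c⁵d] (size 4).
Class equation: 1 + 2 + 2 + 2 + 1 + 4 + 4 = 16 = |G|. So G has 7 conjugacy classes.

Answer: 7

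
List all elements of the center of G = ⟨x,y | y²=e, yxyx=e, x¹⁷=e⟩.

An element z ∈ Z(G) iff z commutes with every generator.
For example e is central: e·x = x = x·e; e·y = y = y·e.
Whereas x ∉ Z(G) since x·y = xy ≠ x¹⁶y = y·x.
Checking each of the 34 elements this way gives Z(G) = {e}, of order 1.

Answer: {e}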